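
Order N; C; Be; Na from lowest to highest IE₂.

After 1 electron has been removed, what remains? N⁺ still has 4 valence electrons; C⁺ still has 3 valence electrons; Be⁺ still has 1 valence electron; Na⁺ is the bare [Ne] core.
Pulling an electron out of a noble-gas core costs far more than removing a remaining valence electron, so Na sits at the high end of IE_2.
Valence configurations: N⁺ [He]2s²2p², C⁺ [He]2s²2p¹, Be⁺ [He]2s¹.
Tabulated IE_2 (kJ/mol): N 2856, C 2353, Be 1757, Na 4562.
Overall IE_2 order: Be < C < N < Na.

Be < C < N < Na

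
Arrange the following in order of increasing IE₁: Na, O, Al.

Na < Al < O

O is in period 2, group 16; Na is in period 3, group 1; Al is in period 3, group 13.
Across a period the outer electron is held more tightly (higher IE₁); down a group it sits in a higher shell, more shielded, and comes off more easily.
Here both period and group differ, so the two effects have to be weighed against each other.
Al > Na: both are in period 3; the period trend gives Al the larger value.
O > Al: both effects reinforce here, so O is clearly the higher of the two.
Approximate values (kJ/mol): O 1314, Na 496, Al 578.
So from lowest to highest: Na < Al < O.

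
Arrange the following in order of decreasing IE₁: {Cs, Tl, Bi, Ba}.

Removing the outermost electron gets harder across a period and easier down a group.
All lie in period 6, so first ionization energy increases left to right.
So from highest to lowest: Bi > Tl > Ba > Cs.

Bi > Tl > Ba > Cs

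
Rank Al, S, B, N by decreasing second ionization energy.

N > B > S > Al

Consider each +1 ion: Al⁺ still has 2 valence electrons; S⁺ still has 5 valence electrons; B⁺ still has 2 valence electrons; N⁺ still has 4 valence electrons.
All are still removing valence electrons, so compare the +1 ions as you would atoms: IE_2 generally rises across a period (higher Z_eff) and falls down a group (larger shell), subject to the usual subshell exceptions.
Valence configurations: Al⁺ [Ne]3s², S⁺ [Ne]3s²3p³, B⁺ [He]2s², N⁺ [He]2s²2p².
Approximate IE_2 values (kJ/mol): Al 1817, S 2252, B 2427, N 2856.
Overall IE_2 order: Al < S < B < N.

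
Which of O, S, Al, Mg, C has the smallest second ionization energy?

Consider each +1 ion: O⁺ still has 5 valence electrons; S⁺ still has 5 valence electrons; Al⁺ still has 2 valence electrons; Mg⁺ still has 1 valence electron; C⁺ still has 3 valence electrons.
All are still removing valence electrons, so compare the +1 ions as you would atoms: IE_2 generally rises across a period (higher Z_eff) and falls down a group (larger shell), subject to the usual subshell exceptions.
Valence configurations: O⁺ [He]2s²2p³, S⁺ [Ne]3s²3p³, Al⁺ [Ne]3s², Mg⁺ [Ne]3s¹, C⁺ [He]2s²2p¹.
The numbers (kJ/mol): O 3388, S 2252, Al 1817, Mg 1451, C 2353.
Putting it together, IE_2: Mg < Al < S < C < O.

Mg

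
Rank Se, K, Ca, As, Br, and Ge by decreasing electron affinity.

K is in period 4, group 1; Ca is in period 4, group 2; Ge is in period 4, group 14; As is in period 4, group 15; Se is in period 4, group 16; Br is in period 4, group 17.
Electron affinity generally becomes more exothermic across a period toward the halogens and less exothermic down a group.
All lie in period 4; the across-period trend (electron affinity increases left to right) applies, with the exception below.
Note the exception: K has a higher electron affinity than Ca, contrary to the simple trend — adding an electron to Ca (ns²) has to open a new, higher-energy np subshell, which is unfavourable.
Note the exception: Ge has a higher electron affinity than As, contrary to the simple trend — adding an electron to As's half-filled 4p³ is unfavourable, so Ge (4p²) has the more exothermic EA.
Tabulated electron affinity (kJ/mol): K 48, Ca 2, Ge 119, As 78, Se 195, Br 325.
So from highest to lowest: Br > Se > Ge > As > K > Ca.

Br > Se > Ge > As > K > Ca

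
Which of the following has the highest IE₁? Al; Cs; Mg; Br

Mg is in period 3, group 2; Al is in period 3, group 13; Br is in period 4, group 17; Cs is in period 6, group 1.
Across a period the outer electron is held more tightly (higher IE₁); down a group it sits in a higher shell, more shielded, and comes off more easily.
These span different periods and groups, so the two trends combine.
Al > Cs: relative to Cs, both the across-period and down-group shifts push Al's first ionization energy up.
Mg > Al: this pair runs against the simple trend — see the exception note.
Br > Mg: period and group pull opposite ways; the across-period shift dominates (1140 vs 738 kJ/mol).
Note the exception: Mg has a higher first ionization energy than Al, contrary to the simple trend — Al's single 3p electron is easier to remove than one from Mg's filled 3s².
Tabulated first ionization energy (kJ/mol): Mg 738, Al 578, Br 1140, Cs 376.
The highest IE₁ among these belongs to Br.

Br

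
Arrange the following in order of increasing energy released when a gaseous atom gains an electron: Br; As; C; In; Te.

In < As < C < Te < Br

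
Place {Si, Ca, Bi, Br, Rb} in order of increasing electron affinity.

Si is in period 3, group 14; Ca is in period 4, group 2; Br is in period 4, group 17; Rb is in period 5, group 1; Bi is in period 6, group 15.
Atoms with high Z_eff and room in the valence shell (especially the halogens) have the most exothermic electron affinities.
These span different periods and groups, so the two trends combine.
Rb > Ca: this pair runs against the simple trend — see the exception note.
Bi > Rb: period and group pull opposite ways; the across-period shift dominates (91 vs 47 kJ/mol).
Si > Bi: the two effects oppose for this pair; the down-group effect wins (134 vs 91 kJ/mol).
Br > Si: period and group pull opposite ways; the across-period shift dominates (325 vs 134 kJ/mol).
Note the exception: Rb has a higher electron affinity than Ca, contrary to the simple trend — adding an electron to Ca (ns²) has to open a new, higher-energy np subshell, which is unfavourable.
For reference (kJ/mol): Si 134, Ca 2, Br 325, Rb 47, Bi 91.
So from lowest to highest: Ca < Rb < Bi < Si < Br.

Ca, Rb, Bi, Si, Br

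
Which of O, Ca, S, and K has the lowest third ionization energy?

S

IE_3 is the cost of taking one more electron from the +2 cation: O²⁺ still has 4 valence electrons; Ca²⁺ is the bare [Ar] core; S²⁺ still has 4 valence electrons; K²⁺ is already 1 electron into the core.
Usually core removal costs more than valence removal, but here the competition is close: a tightly held n=2 valence electron can cost more to remove than an n=3 core electron, so the actual values have to decide it.
Valence configurations: O²⁺ [He]2s²2p², S²⁺ [Ne]3s²3p².
Approximate IE_3 values (kJ/mol): O 5300, Ca 4912, S 3357, K 4420.
Overall IE_3 order: S < K < Ca < O.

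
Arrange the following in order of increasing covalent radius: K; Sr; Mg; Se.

Se, Mg, Sr, K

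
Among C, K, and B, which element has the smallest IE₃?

B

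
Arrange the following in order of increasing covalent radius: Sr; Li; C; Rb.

C < Li < Sr < Rb

Li is in period 2, group 1; C is in period 2, group 14; Rb is in period 5, group 1; Sr is in period 5, group 2.
Moving right in a period, electrons are added to the same shell under a stronger nuclear pull, so atoms get smaller; moving down, a new shell is opened and atoms get larger.
Neither a single period nor a single group — weigh both effects.
Li > C: both are in period 2; the period trend gives Li the larger value.
Sr > Li: the two effects oppose for this pair; the down-group effect wins (185 vs 133 pm).
Rb > Sr: both are in period 5; the period trend gives Rb the larger value.
Tabulated atomic radius (pm): Li 133, C 75, Rb 210, Sr 185.
So from smallest to largest: C < Li < Sr < Rb.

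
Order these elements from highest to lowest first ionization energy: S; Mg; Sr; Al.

Mg is in period 3, group 2; Al is in period 3, group 13; S is in period 3, group 16; Sr is in period 5, group 2.
Removing the outermost electron gets harder across a period and easier down a group.
Here both period and group differ, so the two effects have to be weighed against each other.
Al > Sr: relative to Sr, both the across-period and down-group shifts push Al's first ionization energy up.
Mg > Al: this pair runs against the simple trend — see the exception note.
S > Mg: S lies to the right of Mg in period 3, so the across-period effect alone puts S higher.
Note the exception: Mg has a higher first ionization energy than Al, contrary to the simple trend — Al's single 3p electron is easier to remove than one from Mg's filled 3s².
Tabulated first ionization energy (kJ/mol): Mg 738, Al 578, S 1000, Sr 550.
So from highest to lowest: S > Mg > Al > Sr.

S, Mg, Al, Sr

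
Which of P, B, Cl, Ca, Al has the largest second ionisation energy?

The second ionization energy removes an electron from the +1 ion. For each element: P⁺ still has 4 valence electrons; B⁺ still has 2 valence electrons; Cl⁺ still has 6 valence electrons; Ca⁺ still has 1 valence electron; Al⁺ still has 2 valence electrons.
All are still removing valence electrons, so compare the +1 ions as you would atoms: IE_2 generally rises across a period (higher Z_eff) and falls down a group (larger shell), subject to the usual subshell exceptions.
Valence configurations: P⁺ [Ne]3s²3p², B⁺ [He]2s², Cl⁺ [Ne]3s²3p⁴, Ca⁺ [Ar]4s¹, Al⁺ [Ne]3s².
The numbers (kJ/mol): P 1907, B 2427, Cl 2298, Ca 1145, Al 1817.
So the second ionization energies run Ca < Al < P < Cl < B.

B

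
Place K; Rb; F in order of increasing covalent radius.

F, K, Rb

Atomic radius shrinks across a period as nuclear charge pulls the same shell inward, and grows down a group as new shells are added.
Here both period and group differ, so the two effects have to be weighed against each other.
K > F: both effects reinforce here, so K is clearly the larger of the two.
Rb > K: they share group 1; the group trend gives Rb the larger value.
For reference (pm): F 64, K 196, Rb 210.
So from smallest to largest: F < K < Rb.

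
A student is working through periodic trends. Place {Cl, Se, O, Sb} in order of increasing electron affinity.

O is in period 2, group 16; Cl is in period 3, group 17; Se is in period 4, group 16; Sb is in period 5, group 15.
Electron affinity generally becomes more exothermic across a period toward the halogens and less exothermic down a group.
Neither a single period nor a single group — weigh both effects.
O > Sb: both effects reinforce here, so O is clearly the higher of the two.
Se > O: this pair runs against the simple trend — see the exception note.
Cl > Se: both effects reinforce here, so Cl is clearly the higher of the two.
Note the exception: Se has a higher electron affinity than O, contrary to the simple trend — O's compact 2p subshell gives strong electron–electron repulsion on the added electron.
Tabulated electron affinity (kJ/mol): O 141, Cl 349, Se 195, Sb 103.
So from lowest to highest: Sb < O < Se < Cl.

Sb < O < Se < Cl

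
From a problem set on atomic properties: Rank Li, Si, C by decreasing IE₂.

Li, C, Si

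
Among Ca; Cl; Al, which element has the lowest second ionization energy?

Ca

The second ionization energy removes an electron from the +1 ion. For each element: Ca⁺ still has 1 valence electron; Cl⁺ still has 6 valence electrons; Al⁺ still has 2 valence electrons.
All are still removing valence electrons, so compare the +1 ions as you would atoms: IE_2 generally rises across a period (higher Z_eff) and falls down a group (larger shell), subject to the usual subshell exceptions.
Valence configurations: Ca⁺ [Ar]4s¹, Cl⁺ [Ne]3s²3p⁴, Al⁺ [Ne]3s².
Approximate IE_2 values (kJ/mol): Ca 1145, Cl 2298, Al 1817.
Putting it together, IE_2: Ca < Al < Cl.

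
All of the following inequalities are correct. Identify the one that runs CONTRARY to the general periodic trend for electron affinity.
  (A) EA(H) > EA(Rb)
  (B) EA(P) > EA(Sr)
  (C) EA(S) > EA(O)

(C)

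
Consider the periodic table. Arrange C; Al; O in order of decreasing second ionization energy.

O > C > Al

After 1 electron has been removed, what remains? C⁺ still has 3 valence electrons; Al⁺ still has 2 valence electrons; O⁺ still has 5 valence electrons.
All are still removing valence electrons, so compare the +1 ions as you would atoms: IE_2 generally rises across a period (higher Z_eff) and falls down a group (larger shell), subject to the usual subshell exceptions.
Valence configurations: C⁺ [He]2s²2p¹, Al⁺ [Ne]3s², O⁺ [He]2s²2p³.
Approximate IE_2 values (kJ/mol): C 2353, Al 1817, O 3388.
Hence IE_2: Al < C < O.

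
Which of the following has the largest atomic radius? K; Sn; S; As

S is in period 3, group 16; K is in period 4, group 1; As is in period 4, group 15; Sn is in period 5, group 14.
Radius decreases left→right (rising Z_eff, same n) and increases top→bottom (higher n).
These span different periods and groups, so the two trends combine.
As > S: both effects reinforce here, so As is clearly the larger of the two.
Sn > As: both effects reinforce here, so Sn is clearly the larger of the two.
K > Sn: the two effects oppose for this pair; the across-period effect wins (196 vs 140 pm).
Approximate values (pm): S 103, K 196, As 121, Sn 140.
The largest atomic radius among these belongs to K.

K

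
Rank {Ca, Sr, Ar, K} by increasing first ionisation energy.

K < Sr < Ca < Ar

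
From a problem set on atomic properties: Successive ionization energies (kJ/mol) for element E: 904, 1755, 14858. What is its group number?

Look for the largest jump between consecutive ionization energies: IE3/IE2 ≈ 8.5, far larger than any earlier ratio.
That jump marks the point where a core electron is being removed. So the atom has 2 valence electrons.
A main-group element with 2 valence electrons is in group 2.

Group 2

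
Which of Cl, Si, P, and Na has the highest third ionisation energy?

The third ionization energy removes an electron from the +2 ion. For each element: Cl²⁺ still has 5 valence electrons; Si²⁺ still has 2 valence electrons; P²⁺ still has 3 valence electrons; Na²⁺ is already 1 electron into the core.
Core electrons are held far more tightly than valence electrons, so Na tops the IE_3 order.
Valence configurations: Cl²⁺ [Ne]3s²3p³, Si²⁺ [Ne]3s², P²⁺ [Ne]3s²3p¹.
P²⁺ loses a lone 3p electron whereas Si²⁺ must break into a filled 3s² pair, so IE_3(Si) > IE_3(P) even though P has the higher nuclear charge.
Tabulated IE_3 (kJ/mol): Cl 3822, Si 3232, P 2914, Na 6910.
Putting it together, IE_3: P < Si < Cl < Na.

Na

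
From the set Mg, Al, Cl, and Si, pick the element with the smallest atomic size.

Mg is in period 3, group 2; Al is in period 3, group 13; Si is in period 3, group 14; Cl is in period 3, group 17.
Radius decreases left→right (rising Z_eff, same n) and increases top→bottom (higher n).
All lie in period 3, so atomic radius increases right to left.
The smallest atomic size among these belongs to Cl.

Cl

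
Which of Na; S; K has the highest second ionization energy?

Consider each +1 ion: Na⁺ is the bare [Ne] core; S⁺ still has 5 valence electrons; K⁺ is the bare [Ar] core.
Breaking into a closed-shell core is much more expensive than removing a leftover valence electron — K and Na have the largest IE_2 here.
Approximate IE_2 values (kJ/mol): Na 4562, S 2252, K 3052.
So the second ionization energies run S < K < Na.

Na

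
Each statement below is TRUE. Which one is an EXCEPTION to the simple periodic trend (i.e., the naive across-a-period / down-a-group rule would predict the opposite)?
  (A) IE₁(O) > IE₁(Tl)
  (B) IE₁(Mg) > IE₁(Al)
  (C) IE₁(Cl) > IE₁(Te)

(B)

The general trend: IE₁ increases across a period and decreases down a group.
(A) O (period 2, group 16) vs Tl (period 6, group 13): the stated order agrees with the simple trend.
(B) Mg (period 3, group 2) vs Al (period 3, group 13): the stated order contradicts the simple trend.
(C) Cl (period 3, group 17) vs Te (period 5, group 16): the stated order agrees with the simple trend.
The exception is (B): Al's single 3p electron is easier to remove than one from Mg's filled 3s².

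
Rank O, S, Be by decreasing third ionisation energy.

Be > O > S

After 2 electrons have been removed, what remains? O²⁺ still has 4 valence electrons; S²⁺ still has 4 valence electrons; Be²⁺ is the bare [He] core.
Breaking into a closed-shell core is much more expensive than removing a leftover valence electron — Be has the largest IE_3 here.
Valence configurations: O²⁺ [He]2s²2p², S²⁺ [Ne]3s²3p².
Approximate IE_3 values (kJ/mol): O 5300, S 3357, Be 14849.
Hence IE_3: S < O < Be.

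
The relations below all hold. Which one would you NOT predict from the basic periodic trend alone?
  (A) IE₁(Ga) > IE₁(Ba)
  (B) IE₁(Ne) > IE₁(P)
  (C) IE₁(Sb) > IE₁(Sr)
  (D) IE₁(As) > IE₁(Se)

The general trend: first ionization energy increases across a period and decreases down a group.
(A) Ga (period 4, group 13) vs Ba (period 6, group 2): the stated order agrees with the simple trend.
(B) Ne (period 2, group 18) vs P (period 3, group 15): the stated order agrees with the simple trend.
(C) Sb (period 5, group 15) vs Sr (period 5, group 2): the stated order agrees with the simple trend.
(D) As (period 4, group 15) vs Se (period 4, group 16): the stated order contradicts the simple trend.
The exception is (D): Se (4p⁴) ionizes more easily than half-filled As (4p³).

(D)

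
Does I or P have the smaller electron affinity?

P is in period 3, group 15; I is in period 5, group 17.
Atoms with high Z_eff and room in the valence shell (especially the halogens) have the most exothermic electron affinities.
Neither a single period nor a single group — weigh both effects.
I > P: the two effects oppose for this pair; the across-period effect wins (295 vs 72 kJ/mol).
For reference (kJ/mol): P 72, I 295.
So P has the smaller electron affinity (P < I).

P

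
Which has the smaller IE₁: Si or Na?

Na is in period 3, group 1; Si is in period 3, group 14.
Across a period the outer electron is held more tightly (higher IE₁); down a group it sits in a higher shell, more shielded, and comes off more easily.
All lie in period 3, so first ionization energy increases left to right.
So Na has the smaller IE₁ (Na < Si).

Na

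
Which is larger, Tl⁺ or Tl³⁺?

Tl⁺

Both ions have Z = 81 protons, but Tl³⁺ has lost more electrons, so its remaining electrons feel a larger effective nuclear charge per electron and are pulled in more tightly.
Higher positive charge → smaller ion, so Tl⁺ > Tl³⁺.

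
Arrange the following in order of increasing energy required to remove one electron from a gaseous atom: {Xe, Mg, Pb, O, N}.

N is in period 2, group 15; O is in period 2, group 16; Mg is in period 3, group 2; Xe is in period 5, group 18; Pb is in period 6, group 14.
IE₁ increases left→right with effective nuclear charge and decreases top→bottom as the valence shell moves farther out.
Neither a single period nor a single group — weigh both effects.
Mg > Pb: the two effects oppose for this pair; the down-group effect wins (738 vs 716 kJ/mol).
Xe > Mg: period and group pull opposite ways; the across-period shift dominates (1170 vs 738 kJ/mol).
O > Xe: period and group pull opposite ways; the down-group shift dominates (1314 vs 1170 kJ/mol).
N > O: this pair runs against the simple trend — see the exception note.
Note the exception: N has a higher first ionization energy than O, contrary to the simple trend — pairing an electron in O's 2p⁴ costs repulsion energy, so O ionizes more easily than half-filled N (2p³).
Approximate values (kJ/mol): N 1402, O 1314, Mg 738, Xe 1170, Pb 716.
So from lowest to highest: Pb < Mg < Xe < O < N.

Pb, Mg, Xe, O, N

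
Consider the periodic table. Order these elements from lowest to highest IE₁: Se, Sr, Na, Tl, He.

Na < Sr < Tl < Se < He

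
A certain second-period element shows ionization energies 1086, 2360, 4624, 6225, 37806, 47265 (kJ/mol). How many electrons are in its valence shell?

4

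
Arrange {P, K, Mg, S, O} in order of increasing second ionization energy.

The second ionization energy removes an electron from the +1 ion. For each element: P⁺ still has 4 valence electrons; K⁺ is the bare [Ar] core; Mg⁺ still has 1 valence electron; S⁺ still has 5 valence electrons; O⁺ still has 5 valence electrons.
Usually core removal costs more than valence removal, but here the competition is close: a tightly held n=2 valence electron can cost more to remove than an n=3 core electron, so the actual values have to decide it.
Valence configurations: P⁺ [Ne]3s²3p², Mg⁺ [Ne]3s¹, S⁺ [Ne]3s²3p³, O⁺ [He]2s²2p³.
The numbers (kJ/mol): P 1907, K 3052, Mg 1451, S 2252, O 3388.
Overall IE_2 order: Mg < P < S < K < O.

Mg < P < S < K < O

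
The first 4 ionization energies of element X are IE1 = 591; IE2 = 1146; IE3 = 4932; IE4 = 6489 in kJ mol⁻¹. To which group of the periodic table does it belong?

Group 2

Look for the largest jump between consecutive ionization energies: IE3/IE2 ≈ 4.3, far larger than any earlier ratio.
That jump marks the point where a core electron is being removed. So the atom has 2 valence electrons.
A main-group element with 2 valence electrons is in group 2.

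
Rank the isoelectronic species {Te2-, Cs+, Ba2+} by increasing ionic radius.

All of these have 54 electrons, so size is governed by nuclear charge alone: the more protons, the stronger the pull on the same electron cloud, and the smaller the ion.
Nuclear charges: Ba2+ (Z=56), Cs+ (Z=55), Te2- (Z=52).
Smallest to largest: Ba2+ < Cs+ < Te2-.

Ba2+ < Cs+ < Te2-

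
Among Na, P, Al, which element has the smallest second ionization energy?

Al

After 1 electron has been removed, what remains? Na⁺ is the bare [Ne] core; P⁺ still has 4 valence electrons; Al⁺ still has 2 valence electrons.
Breaking into a closed-shell core is much more expensive than removing a leftover valence electron — Na has the largest IE_2 here.
Valence configurations: P⁺ [Ne]3s²3p², Al⁺ [Ne]3s².
Tabulated IE_2 (kJ/mol): Na 4562, P 1907, Al 1817.
Putting it together, IE_2: Al < P < Na.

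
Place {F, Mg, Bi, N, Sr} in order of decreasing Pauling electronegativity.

F > N > Bi > Mg > Sr

N is in period 2, group 15; F is in period 2, group 17; Mg is in period 3, group 2; Sr is in period 5, group 2; Bi is in period 6, group 15.
Atoms toward the upper right of the periodic table pull bonding electrons most strongly.
These span different periods and groups, so the two trends combine.
Mg > Sr: they share group 2; the group trend gives Mg the larger value.
Bi > Mg: the two effects oppose for this pair; the across-period effect wins (2.02 vs 1.31).
N > Bi: N sits above Bi in group 15, so the down-group effect alone puts N higher.
F > N: F lies to the right of N in period 2, so the across-period effect alone puts F higher.
Approximate values (Pauling): N 3.04, F 3.98, Mg 1.31, Sr 0.95, Bi 2.02.
So from highest to lowest: F > N > Bi > Mg > Sr.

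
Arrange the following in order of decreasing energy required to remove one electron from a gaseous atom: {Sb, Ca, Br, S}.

Br > S > Sb > Ca

S is in period 3, group 16; Ca is in period 4, group 2; Br is in period 4, group 17; Sb is in period 5, group 15.
Removing the outermost electron gets harder across a period and easier down a group.
Here both period and group differ, so the two effects have to be weighed against each other.
Sb > Ca: the two effects oppose for this pair; the across-period effect wins (831 vs 590 kJ/mol).
S > Sb: relative to Sb, both the across-period and down-group shifts push S's first ionization energy up.
Br > S: the two effects oppose for this pair; the across-period effect wins (1140 vs 1000 kJ/mol).
Approximate values (kJ/mol): S 1000, Ca 590, Br 1140, Sb 831.
So from highest to lowest: Br > S > Sb > Ca.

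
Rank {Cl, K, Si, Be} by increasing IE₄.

The fourth ionization energy removes an electron from the +3 ion. For each element: Cl³⁺ still has 4 valence electrons; K³⁺ is already 2 electrons into the core; Si³⁺ still has 1 valence electron; Be³⁺ is already 1 electron into the core.
Breaking into a closed-shell core is much more expensive than removing a leftover valence electron — K and Be have the largest IE_4 here.
Valence configurations: Cl³⁺ [Ne]3s²3p², Si³⁺ [Ne]3s¹.
Approximate IE_4 values (kJ/mol): Cl 5159, K 5877, Si 4356, Be 21007.
Putting it together, IE_4: Si < Cl < K < Be.

Si < Cl < K < Be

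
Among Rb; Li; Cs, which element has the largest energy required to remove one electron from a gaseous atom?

Li

Li is in period 2, group 1; Rb is in period 5, group 1; Cs is in period 6, group 1.
Removing the outermost electron gets harder across a period and easier down a group.
All are in group 1, so first ionization energy increases up the group.
The largest energy required to remove one electron from a gaseous atom among these belongs to Li.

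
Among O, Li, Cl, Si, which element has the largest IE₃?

IE_3 is the cost of taking one more electron from the +2 cation: O²⁺ still has 4 valence electrons; Li²⁺ is already 1 electron into the core; Cl²⁺ still has 5 valence electrons; Si²⁺ still has 2 valence electrons.
Core electrons are held far more tightly than valence electrons, so Li tops the IE_3 order.
Valence configurations: O²⁺ [He]2s²2p², Cl²⁺ [Ne]3s²3p³, Si²⁺ [Ne]3s².
Tabulated IE_3 (kJ/mol): O 5300, Li 11815, Cl 3822, Si 3232.
So the third ionization energies run Si < Cl < O < Li.

Li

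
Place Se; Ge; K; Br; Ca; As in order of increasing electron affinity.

K is in period 4, group 1; Ca is in period 4, group 2; Ge is in period 4, group 14; As is in period 4, group 15; Se is in period 4, group 16; Br is in period 4, group 17.
Atoms with high Z_eff and room in the valence shell (especially the halogens) have the most exothermic electron affinities.
All lie in period 4; the across-period trend (electron affinity increases left to right) applies, with the exception below.
Note the exception: K has a higher electron affinity than Ca, contrary to the simple trend — adding an electron to Ca (ns²) has to open a new, higher-energy np subshell, which is unfavourable.
Note the exception: Ge has a higher electron affinity than As, contrary to the simple trend — adding an electron to As's half-filled 4p³ is unfavourable, so Ge (4p²) has the more exothermic EA.
For reference (kJ/mol): K 48, Ca 2, Ge 119, As 78, Se 195, Br 325.
So from lowest to highest: Ca < K < As < Ge < Se < Br.

Ca < K < As < Ge < Se < Br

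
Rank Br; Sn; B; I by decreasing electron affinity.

Br > I > Sn > B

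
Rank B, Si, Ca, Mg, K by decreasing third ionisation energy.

Mg, Ca, K, B, Si

After 2 electrons have been removed, what remains? B²⁺ still has 1 valence electron; Si²⁺ still has 2 valence electrons; Ca²⁺ is the bare [Ar] core; Mg²⁺ is the bare [Ne] core; K²⁺ is already 1 electron into the core.
Breaking into a closed-shell core is much more expensive than removing a leftover valence electron — K, Ca and Mg have the largest IE_3 here.
Valence configurations: B²⁺ [He]2s¹, Si²⁺ [Ne]3s².
Tabulated IE_3 (kJ/mol): B 3660, Si 3232, Ca 4912, Mg 7733, K 4420.
So the third ionization energies run Si < B < K < Ca < Mg.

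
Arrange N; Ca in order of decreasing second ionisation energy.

N > Ca

Consider each +1 ion: N⁺ still has 4 valence electrons; Ca⁺ still has 1 valence electron.
All are still removing valence electrons, so compare the +1 ions as you would atoms: IE_2 generally rises across a period (higher Z_eff) and falls down a group (larger shell), subject to the usual subshell exceptions.
Valence configurations: N⁺ [He]2s²2p², Ca⁺ [Ar]4s¹.
Tabulated IE_2 (kJ/mol): N 2856, Ca 1145.
Putting it together, IE_2: Ca < N.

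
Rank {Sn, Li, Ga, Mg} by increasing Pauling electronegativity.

Li, Mg, Ga, Sn

Li is in period 2, group 1; Mg is in period 3, group 2; Ga is in period 4, group 13; Sn is in period 5, group 14.
EN rises left→right (higher Z_eff, smaller atoms) and falls top→bottom (larger, more shielded atoms).
These sit on a diagonal, where the across-period and down-group effects partly cancel.
Mg > Li: the two effects oppose for this pair; the across-period effect wins (1.31 vs 0.98).
Ga > Mg: the two effects oppose for this pair; the across-period effect wins (1.81 vs 1.31).
Sn > Ga: period and group pull opposite ways; the across-period shift dominates (1.96 vs 1.81).
For reference (Pauling): Li 0.98, Mg 1.31, Ga 1.81, Sn 1.96.
So from lowest to highest: Li < Mg < Ga < Sn.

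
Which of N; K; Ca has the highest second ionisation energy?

K

Consider each +1 ion: N⁺ still has 4 valence electrons; K⁺ is the bare [Ar] core; Ca⁺ still has 1 valence electron.
Core electrons are held far more tightly than valence electrons, so K tops the IE_2 order.
Valence configurations: N⁺ [He]2s²2p², Ca⁺ [Ar]4s¹.
The numbers (kJ/mol): N 2856, K 3052, Ca 1145.
So the second ionization energies run Ca < N < K.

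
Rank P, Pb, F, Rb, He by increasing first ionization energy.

He is in period 1, group 18; F is in period 2, group 17; P is in period 3, group 15; Rb is in period 5, group 1; Pb is in period 6, group 14.
First ionization energy rises across a period (greater Z_eff holds electrons more tightly) and falls down a group (valence electrons are farther from the nucleus).
These span different periods and groups, so the two trends combine.
Pb > Rb: the two effects oppose for this pair; the across-period effect wins (716 vs 403 kJ/mol).
P > Pb: relative to Pb, both the across-period and down-group shifts push P's first ionization energy up.
F > P: both effects reinforce here, so F is clearly the higher of the two.
He > F: both effects reinforce here, so He is clearly the higher of the two.
Tabulated first ionization energy (kJ/mol): He 2372, F 1681, P 1012, Rb 403, Pb 716.
So from lowest to highest: Rb < Pb < P < F < He.

Rb, Pb, P, F, He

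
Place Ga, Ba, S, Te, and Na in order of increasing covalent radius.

S < Ga < Te < Na < Ba

Moving right in a period, electrons are added to the same shell under a stronger nuclear pull, so atoms get smaller; moving down, a new shell is opened and atoms get larger.
These span different periods and groups, so the two trends combine.
Ga > S: relative to S, both the across-period and down-group shifts push Ga's atomic radius up.
Te > Ga: period and group pull opposite ways; the down-group shift dominates (136 vs 124 pm).
Na > Te: the two effects oppose for this pair; the across-period effect wins (155 vs 136 pm).
Ba > Na: the two effects oppose for this pair; the down-group effect wins (196 vs 155 pm).
Approximate values (pm): Na 155, S 103, Ga 124, Te 136, Ba 196.
So from smallest to largest: S < Ga < Te < Na < Ba.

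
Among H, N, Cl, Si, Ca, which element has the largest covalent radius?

Radius decreases left→right (rising Z_eff, same n) and increases top→bottom (higher n).
Here both period and group differ, so the two effects have to be weighed against each other.
N > H: period and group pull opposite ways; the down-group shift dominates (71 vs 32 pm).
Cl > N: period and group pull opposite ways; the down-group shift dominates (99 vs 71 pm).
Si > Cl: both are in period 3; the period trend gives Si the larger value.
Ca > Si: both effects reinforce here, so Ca is clearly the larger of the two.
Approximate values (pm): H 32, N 71, Si 116, Cl 99, Ca 171.
The largest covalent radius among these belongs to Ca.

Ca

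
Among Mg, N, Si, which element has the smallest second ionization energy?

Consider each +1 ion: Mg⁺ still has 1 valence electron; N⁺ still has 4 valence electrons; Si⁺ still has 3 valence electrons.
All are still removing valence electrons, so compare the +1 ions as you would atoms: IE_2 generally rises across a period (higher Z_eff) and falls down a group (larger shell), subject to the usual subshell exceptions.
Valence configurations: Mg⁺ [Ne]3s¹, N⁺ [He]2s²2p², Si⁺ [Ne]3s²3p¹.
Tabulated IE_2 (kJ/mol): Mg 1451, N 2856, Si 1577.
So the second ionization energies run Mg < Si < N.

Mg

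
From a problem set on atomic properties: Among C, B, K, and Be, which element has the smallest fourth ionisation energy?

K

The fourth ionization energy removes an electron from the +3 ion. For each element: C³⁺ still has 1 valence electron; B³⁺ is the bare [He] core; K³⁺ is already 2 electrons into the core; Be³⁺ is already 1 electron into the core.
Usually core removal costs more than valence removal, but here the competition is close: a tightly held n=2 valence electron can cost more to remove than an n=3 core electron, so the actual values have to decide it.
Approximate IE_4 values (kJ/mol): C 6223, B 25026, K 5877, Be 21007.
So the fourth ionization energies run K < C < Be < B.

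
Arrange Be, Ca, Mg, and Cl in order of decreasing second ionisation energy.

IE_2 is the cost of taking one more electron from the +1 cation: Be⁺ still has 1 valence electron; Ca⁺ still has 1 valence electron; Mg⁺ still has 1 valence electron; Cl⁺ still has 6 valence electrons.
All are still removing valence electrons, so compare the +1 ions as you would atoms: IE_2 generally rises across a period (higher Z_eff) and falls down a group (larger shell), subject to the usual subshell exceptions.
Valence configurations: Be⁺ [He]2s¹, Ca⁺ [Ar]4s¹, Mg⁺ [Ne]3s¹, Cl⁺ [Ne]3s²3p⁴.
Approximate IE_2 values (kJ/mol): Be 1757, Ca 1145, Mg 1451, Cl 2298.
So the second ionization energies run Ca < Mg < Be < Cl.

Cl > Be > Mg > Ca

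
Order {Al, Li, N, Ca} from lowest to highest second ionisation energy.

Ca < Al < N < Li

After 1 electron has been removed, what remains? Al⁺ still has 2 valence electrons; Li⁺ is the bare [He] core; N⁺ still has 4 valence electrons; Ca⁺ still has 1 valence electron.
Pulling an electron out of a noble-gas core costs far more than removing a remaining valence electron, so Li sits at the high end of IE_2.
Valence configurations: Al⁺ [Ne]3s², N⁺ [He]2s²2p², Ca⁺ [Ar]4s¹.
The numbers (kJ/mol): Al 1817, Li 7298, N 2856, Ca 1145.
Hence IE_2: Ca < Al < N < Li.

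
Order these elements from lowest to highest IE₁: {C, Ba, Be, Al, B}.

Removing the outermost electron gets harder across a period and easier down a group.
Here both period and group differ, so the two effects have to be weighed against each other.
Al > Ba: relative to Ba, both the across-period and down-group shifts push Al's first ionization energy up.
B > Al: B sits above Al in group 13, so the down-group effect alone puts B higher.
Be > B: this pair runs against the simple trend — see the exception note.
C > Be: C lies to the right of Be in period 2, so the across-period effect alone puts C higher.
Note the exception: Be has a higher first ionization energy than B, contrary to the simple trend — removing B's lone 2p electron is easier than breaking Be's filled 2s².
For reference (kJ/mol): Be 900, B 801, C 1086, Al 578, Ba 503.
So from lowest to highest: Ba < Al < B < Be < C.

Ba < Al < B < Be < C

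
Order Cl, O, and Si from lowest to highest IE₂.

Si, Cl, O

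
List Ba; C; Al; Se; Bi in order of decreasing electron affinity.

C is in period 2, group 14; Al is in period 3, group 13; Se is in period 4, group 16; Ba is in period 6, group 2; Bi is in period 6, group 15.
EA tends to increase across a period and decrease down a group, though the pattern is less regular than for IE or radius.
These span different periods and groups, so the two trends combine.
Al > Ba: both effects reinforce here, so Al is clearly the higher of the two.
Bi > Al: the two effects oppose for this pair; the across-period effect wins (91 vs 42 kJ/mol).
C > Bi: the two effects oppose for this pair; the down-group effect wins (122 vs 91 kJ/mol).
Se > C: the two effects oppose for this pair; the across-period effect wins (195 vs 122 kJ/mol).
For reference (kJ/mol): C 122, Al 42, Se 195, Ba 14, Bi 91.
So from highest to lowest: Se > C > Bi > Al > Ba.

Se > C > Bi > Al > Ba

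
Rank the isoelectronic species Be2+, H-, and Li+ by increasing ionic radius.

All of these have 2 electrons, so size is governed by nuclear charge alone: the more protons, the stronger the pull on the same electron cloud, and the smaller the ion.
Nuclear charges: Be2+ (Z=4), Li+ (Z=3), H- (Z=1).
Smallest to largest: Be2+ < Li+ < H-.

Be2+, Li+, H-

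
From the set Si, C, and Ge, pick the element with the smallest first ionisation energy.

Ge

C is in period 2, group 14; Si is in period 3, group 14; Ge is in period 4, group 14.
Removing the outermost electron gets harder across a period and easier down a group.
All are in group 14, so first ionization energy increases up the group.
The smallest first ionisation energy among these belongs to Ge.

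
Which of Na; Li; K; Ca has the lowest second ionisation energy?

The second ionization energy removes an electron from the +1 ion. For each element: Na⁺ is the bare [Ne] core; Li⁺ is the bare [He] core; K⁺ is the bare [Ar] core; Ca⁺ still has 1 valence electron.
Breaking into a closed-shell core is much more expensive than removing a leftover valence electron — K, Na and Li have the largest IE_2 here.
Tabulated IE_2 (kJ/mol): Na 4562, Li 7298, K 3052, Ca 1145.
Putting it together, IE_2: Ca < K < Na < Li.

Ca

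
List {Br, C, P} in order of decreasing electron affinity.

Br, C, P

C is in period 2, group 14; P is in period 3, group 15; Br is in period 4, group 17.
Adding an electron releases more energy for atoms nearer the top right (short of the noble gases).
These span different periods and groups, so the two trends combine.
C > P: period and group pull opposite ways; the down-group shift dominates (122 vs 72 kJ/mol).
Br > C: the two effects oppose for this pair; the across-period effect wins (325 vs 122 kJ/mol).
Tabulated electron affinity (kJ/mol): C 122, P 72, Br 325.
So from highest to lowest: Br > C > P.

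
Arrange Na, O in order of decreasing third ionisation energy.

After 2 electrons have been removed, what remains? Na²⁺ is already 1 electron into the core; O²⁺ still has 4 valence electrons.
Core electrons are held far more tightly than valence electrons, so Na tops the IE_3 order.
Tabulated IE_3 (kJ/mol): Na 6910, O 5300.
Overall IE_3 order: O < Na.

Na, O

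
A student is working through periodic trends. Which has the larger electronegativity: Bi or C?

C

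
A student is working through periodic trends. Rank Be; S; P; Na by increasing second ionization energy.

Be, P, S, Na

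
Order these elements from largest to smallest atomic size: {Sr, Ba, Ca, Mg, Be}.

Moving right in a period, electrons are added to the same shell under a stronger nuclear pull, so atoms get smaller; moving down, a new shell is opened and atoms get larger.
All are in group 2, so atomic radius increases down the group.
So from largest to smallest: Ba > Sr > Ca > Mg > Be.

Ba, Sr, Ca, Mg, Be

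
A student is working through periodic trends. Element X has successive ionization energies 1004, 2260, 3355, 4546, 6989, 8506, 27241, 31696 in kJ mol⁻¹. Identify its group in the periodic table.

Group 16

Look for the largest jump between consecutive ionization energies: IE7/IE6 ≈ 3.2, far larger than any earlier ratio.
That jump marks the point where a core electron is being removed. So the atom has 6 valence electrons.
A main-group element with 6 valence electrons is in group 16.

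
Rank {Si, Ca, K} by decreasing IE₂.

K, Si, Ca

After 1 electron has been removed, what remains? Si⁺ still has 3 valence electrons; Ca⁺ still has 1 valence electron; K⁺ is the bare [Ar] core.
Core electrons are held far more tightly than valence electrons, so K tops the IE_2 order.
Valence configurations: Si⁺ [Ne]3s²3p¹, Ca⁺ [Ar]4s¹.
The numbers (kJ/mol): Si 1577, Ca 1145, K 3052.
So the second ionization energies run Ca < Si < K.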